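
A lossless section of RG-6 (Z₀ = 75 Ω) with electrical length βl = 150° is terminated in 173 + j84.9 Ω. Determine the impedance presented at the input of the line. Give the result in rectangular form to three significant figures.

tan(βl) = tan(150°) = -0.577
Z_in = Z_0·(Z_L + jZ_0·tanβl)/(Z_0 + jZ_L·tanβl)
     = 75·(173 + j41.6)/(124 − j99.9)

Z_in ≈ 51.2 + j66.4 Ω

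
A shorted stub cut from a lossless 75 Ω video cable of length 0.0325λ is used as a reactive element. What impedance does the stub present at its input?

Z_in ≈ +j15.5 Ω

βl = 2π × 0.0325 = 11.7°
tan(βl) = 0.207
For a shorted stub, Z_in = jZ_0·tan(βl)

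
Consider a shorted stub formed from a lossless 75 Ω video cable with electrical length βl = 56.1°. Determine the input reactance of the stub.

tan(βl) = 1.49
For a shorted stub, Z_in = jZ_0·tan(βl)

X_in ≈ 112 Ω (inductive)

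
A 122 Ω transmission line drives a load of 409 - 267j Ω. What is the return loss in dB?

Γ = (287 − j267)/(531 − j267), |Γ| = 0.66
RL = −20·log₁₀|Γ| = −20·log₁₀(0.66)

RL ≈ 3.62 dB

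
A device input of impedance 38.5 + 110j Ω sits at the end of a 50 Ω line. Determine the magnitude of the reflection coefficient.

|Γ| ≈ 0.783

Γ = (Z_L − Z_0)/(Z_L + Z_0) = (-11.5 + j110)/(88.5 + j110)
|Γ| = 111/141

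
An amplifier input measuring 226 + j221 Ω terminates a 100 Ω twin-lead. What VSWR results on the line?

VSWR ≈ 4.65

Γ = (Z_L − Z_0)/(Z_L + Z_0) = (126 + j221)/(326 + j221)
|Γ| = 254/394 = 0.646
VSWR = (1 + |Γ|)/(1 − |Γ|) = 1.65/0.354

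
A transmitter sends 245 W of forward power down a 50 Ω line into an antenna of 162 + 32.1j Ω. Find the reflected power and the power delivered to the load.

|Γ| = |(112 + j32.1)/(212 + j32.1)| = 0.543
|Γ|² = 0.295
P_refl = |Γ|²·P_inc = 72.3 W, P_del = (1 − |Γ|²)·P_inc = 173 W

P_reflected ≈ 72.3 W; P_delivered ≈ 173 W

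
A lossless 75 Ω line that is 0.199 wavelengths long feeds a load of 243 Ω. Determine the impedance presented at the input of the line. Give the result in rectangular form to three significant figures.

βl = 2π × 0.199 = 71.6°
tan(βl) = tan(71.6°) = 3.01
Z_in = Z_0·(Z_L + jZ_0·tanβl)/(Z_0 + jZ_L·tanβl)
     = 75·(243 + j226)/(75 + j732)

Z_in ≈ 25.4 − j22.3 Ω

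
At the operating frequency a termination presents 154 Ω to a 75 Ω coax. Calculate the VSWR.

VSWR ≈ 2.05

Γ = (154 − 75)/(154 + 75) = 0.345
VSWR = (1 + 0.345)/(1 − 0.345)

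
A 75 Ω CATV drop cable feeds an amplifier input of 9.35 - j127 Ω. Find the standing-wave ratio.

Γ = (Z_L − Z_0)/(Z_L + Z_0) = (-65.65 − j127)/(84.35 − j127)
|Γ| = 143/152 = 0.938
VSWR = (1 + |Γ|)/(1 − |Γ|) = 1.94/0.0623

VSWR ≈ 31.1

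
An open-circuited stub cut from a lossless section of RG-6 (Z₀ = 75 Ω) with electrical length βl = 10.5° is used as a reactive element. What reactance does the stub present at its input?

X_in ≈ -405 Ω (capacitive)

tan(βl) = 0.185
For an open-circuited stub, Z_in = −jZ_0·cot(βl) = −jZ_0/tan(βl)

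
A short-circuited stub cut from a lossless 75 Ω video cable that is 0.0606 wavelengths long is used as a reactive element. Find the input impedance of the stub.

Z_in ≈ +j30 Ω

βl = 2π × 0.0606 = 21.8°
tan(βl) = 0.4
For a short-circuited stub, Z_in = jZ_0·tan(βl)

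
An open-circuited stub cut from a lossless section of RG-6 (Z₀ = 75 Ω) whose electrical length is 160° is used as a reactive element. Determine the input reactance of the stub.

tan(βl) = -0.364
For an open-circuited stub, Z_in = −jZ_0·cot(βl) = −jZ_0/tan(βl)

X_in ≈ 206 Ω (inductive)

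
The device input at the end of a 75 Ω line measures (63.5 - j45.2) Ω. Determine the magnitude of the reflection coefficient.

|Γ| ≈ 0.32

Γ = (Z_L − Z_0)/(Z_L + Z_0) = (-11.5 − j45.2)/(138.5 − j45.2)
|Γ| = 46.6/146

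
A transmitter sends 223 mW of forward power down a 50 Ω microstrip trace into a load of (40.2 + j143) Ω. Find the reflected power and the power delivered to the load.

P_reflected ≈ 160 mW; P_delivered ≈ 62.7 mW

|Γ| = |(-9.8 + j143)/(90.2 + j143)| = 0.848
|Γ|² = 0.719
P_refl = |Γ|²·P_inc = 160 mW, P_del = (1 − |Γ|²)·P_inc = 62.7 mW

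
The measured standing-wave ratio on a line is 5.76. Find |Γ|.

|Γ| ≈ 0.704

|Γ| = (S − 1)/(S + 1) = (5.76 − 1)/(5.76 + 1) = 4.76/6.76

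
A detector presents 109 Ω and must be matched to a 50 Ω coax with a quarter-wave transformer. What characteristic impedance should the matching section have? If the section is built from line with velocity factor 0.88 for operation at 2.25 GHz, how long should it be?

Z_qwt ≈ 73.8 Ω; length ≈ 2.93 cm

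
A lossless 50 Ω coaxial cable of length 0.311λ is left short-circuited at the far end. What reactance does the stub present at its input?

βl = 2π × 0.311 = 112°
tan(βl) = -2.48
For a short-circuited stub, Z_in = jZ_0·tan(βl)

X_in ≈ -124 Ω (capacitive)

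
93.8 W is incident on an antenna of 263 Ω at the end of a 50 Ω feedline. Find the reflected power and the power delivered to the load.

P_reflected ≈ 43.4 W; P_delivered ≈ 50.4 W

Γ = (263 − 50)/(263 + 50) = 0.681
|Γ|² = 0.463
P_refl = |Γ|²·P_inc = 43.4 W, P_del = (1 − |Γ|²)·P_inc = 50.4 W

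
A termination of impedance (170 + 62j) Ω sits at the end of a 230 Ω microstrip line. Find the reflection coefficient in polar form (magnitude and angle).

Γ ≈ 0.213 ∠ 125°

Γ = (Z_L − Z_0)/(Z_L + Z_0) = (-60 + j62)/(400 + j62)
|Γ| = 86.3/405 = 0.213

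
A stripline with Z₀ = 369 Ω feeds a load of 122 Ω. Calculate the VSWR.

For a purely resistive load, VSWR = R_L/Z_0 or Z_0/R_L (whichever > 1) = 369/122

VSWR ≈ 3.02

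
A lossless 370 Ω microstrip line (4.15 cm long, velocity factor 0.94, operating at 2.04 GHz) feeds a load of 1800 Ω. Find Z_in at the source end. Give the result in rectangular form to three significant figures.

Z_in ≈ 83.8 + j115 Ω

λ = v/f = 0.94·c / 2.04 GHz = 0.138 m
βl = 2π·l/λ = 2π × 0.3 = 108°
tan(βl) = tan(108°) = -3.06
Z_in = Z_0·(Z_L + jZ_0·tanβl)/(Z_0 + jZ_L·tanβl)
     = 370·(1800 − j1130)/(370 − j5510)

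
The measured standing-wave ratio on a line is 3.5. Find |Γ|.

|Γ| ≈ 0.556

|Γ| = (S − 1)/(S + 1) = (3.5 − 1)/(3.5 + 1) = 2.5/4.5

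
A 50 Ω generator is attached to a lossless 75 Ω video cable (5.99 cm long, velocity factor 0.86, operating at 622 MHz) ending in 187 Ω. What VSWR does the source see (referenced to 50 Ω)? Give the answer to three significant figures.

λ = v/f = 0.86·c / 622 MHz = 0.415 m
βl = 2π·l/λ = 2π × 0.144 = 52°
tan(βl) = 1.28
Z_in = Z_0·(Z_L + jZ_0·tanβl)/(Z_0 + jZ_L·tanβl) = 44.1 − j44.8 Ω
Γ_s = (Z_in − Z_s)/(Z_in + Z_s) = (-5.88 − j44.8)/(94.1 − j44.8), |Γ_s| = 0.433
VSWR = (1 + |Γ_s|)/(1 − |Γ_s|)

VSWR ≈ 2.53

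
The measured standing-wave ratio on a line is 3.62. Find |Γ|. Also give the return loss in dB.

|Γ| = (S − 1)/(S + 1) = (3.62 − 1)/(3.62 + 1) = 2.62/4.62
RL = −20·log₁₀|Γ| = −20·log₁₀(0.567)

|Γ| ≈ 0.567; return loss ≈ 4.93 dB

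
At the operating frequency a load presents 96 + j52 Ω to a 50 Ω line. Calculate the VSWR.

Γ = (Z_L − Z_0)/(Z_L + Z_0) = (46 + j52)/(146 + j52)
|Γ| = 69.4/155 = 0.448
VSWR = (1 + |Γ|)/(1 − |Γ|) = 1.45/0.552

VSWR ≈ 2.62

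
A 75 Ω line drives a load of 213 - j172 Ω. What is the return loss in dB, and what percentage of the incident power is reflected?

Γ = (138 − j172)/(288 − j172), |Γ| = 0.657
RL = −20·log₁₀(0.657) = 3.64 dB
P_refl/P_inc = |Γ|² = 0.432

RL ≈ 3.64 dB; 43.2% of incident power reflected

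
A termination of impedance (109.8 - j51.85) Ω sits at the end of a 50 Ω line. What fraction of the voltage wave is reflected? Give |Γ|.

|Γ| ≈ 0.471

Γ = (Z_L − Z_0)/(Z_L + Z_0) = (59.8 − j51.85)/(159.8 − j51.85)
|Γ| = 79.1/168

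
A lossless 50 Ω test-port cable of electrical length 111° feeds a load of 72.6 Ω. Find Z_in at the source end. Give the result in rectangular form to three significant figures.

tan(βl) = tan(111°) = -2.61
Z_in = Z_0·(Z_L + jZ_0·tanβl)/(Z_0 + jZ_L·tanβl)
     = 50·(72.6 − j130)/(50 − j189)

Z_in ≈ 36.9 + j9.43 Ω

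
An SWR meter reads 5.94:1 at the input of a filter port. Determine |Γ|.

|Γ| = (S − 1)/(S + 1) = (5.94 − 1)/(5.94 + 1) = 4.94/6.94

|Γ| ≈ 0.712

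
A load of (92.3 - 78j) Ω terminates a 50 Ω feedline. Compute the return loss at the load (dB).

RL ≈ 5.24 dB

Γ = (42.3 − j78)/(142.3 − j78), |Γ| = 0.547
RL = −20·log₁₀|Γ| = −20·log₁₀(0.547)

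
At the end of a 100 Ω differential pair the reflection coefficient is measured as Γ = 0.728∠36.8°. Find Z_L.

Z_L ≈ 129 + j240 Ω

Z_L = Z_0·(1 + Γ)/(1 − Γ) = 100·(1.58 + j0.436)/(0.417 − j0.436)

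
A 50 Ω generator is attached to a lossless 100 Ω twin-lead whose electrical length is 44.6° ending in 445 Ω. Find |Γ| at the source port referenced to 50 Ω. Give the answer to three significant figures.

|Γ| ≈ 0.702

tan(βl) = 0.986
Z_in = Z_0·(Z_L + jZ_0·tanβl)/(Z_0 + jZ_L·tanβl) = 43.3 − j91.5 Ω
Γ_s = (Z_in − Z_s)/(Z_in + Z_s) = (-6.67 − j91.5)/(93.3 − j91.5), |Γ_s| = 0.702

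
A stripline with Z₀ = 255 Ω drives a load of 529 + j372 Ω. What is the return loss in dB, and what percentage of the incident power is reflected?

Γ = (274 + j372)/(784 + j372), |Γ| = 0.532
RL = −20·log₁₀(0.532) = 5.48 dB
P_refl/P_inc = |Γ|² = 0.283

RL ≈ 5.48 dB; 28.3% of incident power reflected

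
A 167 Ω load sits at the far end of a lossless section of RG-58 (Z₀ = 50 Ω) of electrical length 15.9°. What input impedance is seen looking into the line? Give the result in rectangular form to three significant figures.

tan(βl) = tan(15.9°) = 0.285
Z_in = Z_0·(Z_L + jZ_0·tanβl)/(Z_0 + jZ_L·tanβl)
     = 50·(167 + j14.2)/(50 + j47.6)

Z_in ≈ 94.8 − j75.9 Ω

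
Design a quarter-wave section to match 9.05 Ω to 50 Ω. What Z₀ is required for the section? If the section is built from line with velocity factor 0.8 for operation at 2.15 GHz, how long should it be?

Z_qwt ≈ 21.3 Ω; length ≈ 2.79 cm

Z_qwt = √(Z_0·R_L) = √(50 × 9.05) = √452.5
λ = 0.8·c/f = 0.112 m, so l = λ/4 = 0.0279 m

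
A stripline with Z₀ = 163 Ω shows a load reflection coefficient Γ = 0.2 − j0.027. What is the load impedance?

Z_L ≈ 244 − j13.7 Ω

Z_L = Z_0·(1 + Γ)/(1 − Γ) = 163·(1.2 − j0.027)/(0.8 + j0.027)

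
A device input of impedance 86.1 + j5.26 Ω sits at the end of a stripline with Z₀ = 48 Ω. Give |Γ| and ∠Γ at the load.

Γ = (Z_L − Z_0)/(Z_L + Z_0) = (38.1 + j5.26)/(134.1 + j5.26)
|Γ| = 38.5/134 = 0.287

Γ ≈ 0.287 ∠ 5.61°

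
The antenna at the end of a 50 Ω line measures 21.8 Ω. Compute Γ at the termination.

Γ = (Z_L − Z_0)/(Z_L + Z_0) = (21.8 − 50)/(21.8 + 50) = -28.2/71.8

Γ = -0.393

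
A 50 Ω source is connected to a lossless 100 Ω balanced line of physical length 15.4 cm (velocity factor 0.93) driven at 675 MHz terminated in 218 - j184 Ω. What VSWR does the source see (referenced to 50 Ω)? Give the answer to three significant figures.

VSWR ≈ 6.27

λ = v/f = 0.93·c / 675 MHz = 0.413 m
βl = 2π·l/λ = 2π × 0.373 = 134°
tan(βl) = -1.03
Z_in = Z_0·(Z_L + jZ_0·tanβl)/(Z_0 + jZ_L·tanβl) = 76.8 + j128 Ω
Γ_s = (Z_in − Z_s)/(Z_in + Z_s) = (26.8 + j128)/(127 + j128), |Γ_s| = 0.725
VSWR = (1 + |Γ_s|)/(1 − |Γ_s|)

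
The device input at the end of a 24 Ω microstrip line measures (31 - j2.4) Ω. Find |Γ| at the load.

Γ = (Z_L − Z_0)/(Z_L + Z_0) = (7 − j2.4)/(55 − j2.4)
|Γ| = 7.4/55.1

|Γ| ≈ 0.134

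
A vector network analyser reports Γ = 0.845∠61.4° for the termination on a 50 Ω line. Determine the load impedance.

Z_L ≈ 15.8 + j82 Ω

Z_L = Z_0·(1 + Γ)/(1 − Γ) = 50·(1.4 + j0.742)/(0.596 − j0.742)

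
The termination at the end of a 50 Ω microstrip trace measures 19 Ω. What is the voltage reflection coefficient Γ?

Γ = (Z_L − Z_0)/(Z_L + Z_0) = (19 − 50)/(19 + 50) = -31/69

Γ = -0.449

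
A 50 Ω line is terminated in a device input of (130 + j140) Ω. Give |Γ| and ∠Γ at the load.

Γ = (Z_L − Z_0)/(Z_L + Z_0) = (80 + j140)/(180 + j140)
|Γ| = 161/228 = 0.707

Γ ≈ 0.707 ∠ 22.4°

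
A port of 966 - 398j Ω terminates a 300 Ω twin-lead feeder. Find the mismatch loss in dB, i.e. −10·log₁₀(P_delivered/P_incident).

Γ = (666 − j398)/(1266 − j398), |Γ| = 0.585
|Γ|² = 0.342, so P_del/P_inc = 1 − |Γ|² = 0.658
ML = −10·log₁₀(1 − |Γ|²)

mismatch loss ≈ 1.82 dB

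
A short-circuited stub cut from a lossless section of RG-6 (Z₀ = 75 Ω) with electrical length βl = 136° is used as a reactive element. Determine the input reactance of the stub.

X_in ≈ -72.4 Ω (capacitive)

tan(βl) = -0.966
For a short-circuited stub, Z_in = jZ_0·tan(βl)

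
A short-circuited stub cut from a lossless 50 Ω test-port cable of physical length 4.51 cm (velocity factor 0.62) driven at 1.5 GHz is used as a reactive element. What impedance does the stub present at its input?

λ = v/f = 0.62·c / 1.5 GHz = 0.124 m
βl = 2π·l/λ = 2π × 0.364 = 131°
tan(βl) = -1.15
For a short-circuited stub, Z_in = jZ_0·tan(βl)

Z_in ≈ −j57.6 Ω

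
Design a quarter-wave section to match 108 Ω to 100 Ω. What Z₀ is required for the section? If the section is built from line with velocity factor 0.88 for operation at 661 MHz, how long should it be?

Z_qwt = √(Z_0·R_L) = √(100 × 108) = √10800
λ = 0.88·c/f = 0.399 m, so l = λ/4 = 0.0998 m

Z_qwt ≈ 104 Ω; length ≈ 9.98 cm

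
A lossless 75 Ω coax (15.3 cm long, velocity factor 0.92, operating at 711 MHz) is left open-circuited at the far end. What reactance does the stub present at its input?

λ = v/f = 0.92·c / 711 MHz = 0.388 m
βl = 2π·l/λ = 2π × 0.394 = 142°
tan(βl) = -0.784
For an open-circuited stub, Z_in = −jZ_0·cot(βl) = −jZ_0/tan(βl)

X_in ≈ 95.6 Ω (inductive)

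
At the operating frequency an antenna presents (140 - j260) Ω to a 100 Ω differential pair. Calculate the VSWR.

Γ = (Z_L − Z_0)/(Z_L + Z_0) = (40 − j260)/(240 − j260)
|Γ| = 263/354 = 0.743
VSWR = (1 + |Γ|)/(1 − |Γ|) = 1.74/0.257

VSWR ≈ 6.8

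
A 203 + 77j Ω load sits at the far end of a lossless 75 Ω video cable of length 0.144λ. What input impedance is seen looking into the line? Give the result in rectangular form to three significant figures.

βl = 2π × 0.144 = 51.8°
tan(βl) = tan(51.8°) = 1.27
Z_in = Z_0·(Z_L + jZ_0·tanβl)/(Z_0 + jZ_L·tanβl)
     = 75·(203 + j172)/(-23 + j258)

Z_in ≈ 44.5 − j62.9 Ω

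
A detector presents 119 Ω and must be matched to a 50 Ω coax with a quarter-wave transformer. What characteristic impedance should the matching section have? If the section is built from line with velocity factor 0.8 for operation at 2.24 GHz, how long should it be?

Z_qwt ≈ 77.1 Ω; length ≈ 2.68 cm

Z_qwt = √(Z_0·R_L) = √(50 × 119) = √5950
λ = 0.8·c/f = 0.107 m, so l = λ/4 = 0.0268 m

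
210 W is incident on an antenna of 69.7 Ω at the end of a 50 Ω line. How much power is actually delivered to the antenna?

P_delivered ≈ 204 W

Γ = (69.7 − 50)/(69.7 + 50) = 0.165
|Γ|² = 0.0271
P_refl = |Γ|²·P_inc = 5.69 W, P_del = (1 − |Γ|²)·P_inc = 204 W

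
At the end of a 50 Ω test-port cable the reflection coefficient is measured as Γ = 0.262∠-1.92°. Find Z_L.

Z_L = Z_0·(1 + Γ)/(1 − Γ) = 50·(1.26 − j0.00878)/(0.738 + j0.00878)

Z_L ≈ 85.5 − j1.61 Ω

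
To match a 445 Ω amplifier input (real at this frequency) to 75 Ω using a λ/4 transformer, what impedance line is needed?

Z_qwt ≈ 183 Ω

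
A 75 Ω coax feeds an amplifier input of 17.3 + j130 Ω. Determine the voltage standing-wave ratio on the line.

VSWR ≈ 17.5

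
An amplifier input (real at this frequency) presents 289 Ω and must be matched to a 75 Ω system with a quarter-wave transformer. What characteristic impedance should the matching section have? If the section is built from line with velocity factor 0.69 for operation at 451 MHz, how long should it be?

Z_qwt ≈ 147 Ω; length ≈ 11.5 cm

Z_qwt = √(Z_0·R_L) = √(75 × 289) = √21680
λ = 0.69·c/f = 0.459 m, so l = λ/4 = 0.115 m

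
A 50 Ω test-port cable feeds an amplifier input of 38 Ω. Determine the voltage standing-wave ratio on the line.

For a purely resistive load, VSWR = R_L/Z_0 or Z_0/R_L (whichever > 1) = 50/38

VSWR ≈ 1.32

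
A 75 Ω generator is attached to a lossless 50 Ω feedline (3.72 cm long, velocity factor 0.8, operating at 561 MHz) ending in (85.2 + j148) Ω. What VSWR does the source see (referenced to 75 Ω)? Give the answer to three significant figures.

λ = v/f = 0.8·c / 561 MHz = 0.428 m
βl = 2π·l/λ = 2π × 0.087 = 31.3°
tan(βl) = 0.608
Z_in = Z_0·(Z_L + jZ_0·tanβl)/(Z_0 + jZ_L·tanβl) = 68.1 − j135 Ω
Γ_s = (Z_in − Z_s)/(Z_in + Z_s) = (-6.9 − j135)/(143 − j135), |Γ_s| = 0.687
VSWR = (1 + |Γ_s|)/(1 − |Γ_s|)

VSWR ≈ 5.38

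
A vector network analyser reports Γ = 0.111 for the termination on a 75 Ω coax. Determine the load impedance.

Z_L = Z_0·(1 + Γ)/(1 − Γ) = 75·(1.11)/(0.889)

Z_L ≈ 93.7 Ω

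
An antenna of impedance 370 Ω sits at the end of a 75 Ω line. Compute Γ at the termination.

Γ = 0.663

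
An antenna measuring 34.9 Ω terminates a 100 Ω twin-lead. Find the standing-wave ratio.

For a purely resistive load, VSWR = R_L/Z_0 or Z_0/R_L (whichever > 1) = 100/34.9

VSWR ≈ 2.87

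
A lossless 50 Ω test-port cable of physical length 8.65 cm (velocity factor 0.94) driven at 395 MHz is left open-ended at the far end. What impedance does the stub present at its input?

Z_in ≈ −j52.5 Ω

λ = v/f = 0.94·c / 395 MHz = 0.714 m
βl = 2π·l/λ = 2π × 0.121 = 43.6°
tan(βl) = 0.953
For an open-ended stub, Z_in = −jZ_0·cot(βl) = −jZ_0/tan(βl)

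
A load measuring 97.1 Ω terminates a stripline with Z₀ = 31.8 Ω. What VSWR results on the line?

For a purely resistive load, VSWR = R_L/Z_0 or Z_0/R_L (whichever > 1) = 97.1/31.8

VSWR ≈ 3.05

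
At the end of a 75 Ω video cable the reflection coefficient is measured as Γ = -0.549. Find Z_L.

Z_L = Z_0·(1 + Γ)/(1 − Γ) = 75·(0.451)/(1.55)

Z_L ≈ 21.8 Ω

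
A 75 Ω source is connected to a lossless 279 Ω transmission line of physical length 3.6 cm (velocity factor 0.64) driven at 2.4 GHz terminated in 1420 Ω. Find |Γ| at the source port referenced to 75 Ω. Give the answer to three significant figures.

λ = v/f = 0.64·c / 2.4 GHz = 0.08 m
βl = 2π·l/λ = 2π × 0.45 = 162°
tan(βl) = -0.325
Z_in = Z_0·(Z_L + jZ_0·tanβl)/(Z_0 + jZ_L·tanβl) = 420 + j604 Ω
Γ_s = (Z_in − Z_s)/(Z_in + Z_s) = (345 + j604)/(495 + j604), |Γ_s| = 0.891

|Γ| ≈ 0.891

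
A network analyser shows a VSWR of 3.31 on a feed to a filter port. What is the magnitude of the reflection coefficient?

|Γ| = (S − 1)/(S + 1) = (3.31 − 1)/(3.31 + 1) = 2.31/4.31

|Γ| ≈ 0.536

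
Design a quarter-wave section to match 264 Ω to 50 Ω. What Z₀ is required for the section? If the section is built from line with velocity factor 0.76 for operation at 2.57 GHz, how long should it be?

Z_qwt ≈ 115 Ω; length ≈ 2.22 cm

Z_qwt = √(Z_0·R_L) = √(50 × 264) = √13200
λ = 0.76·c/f = 0.0887 m, so l = λ/4 = 0.0222 m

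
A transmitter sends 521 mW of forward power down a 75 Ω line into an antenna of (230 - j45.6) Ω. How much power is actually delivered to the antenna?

P_delivered ≈ 378 mW

|Γ| = |(155 − j45.6)/(305 − j45.6)| = 0.524
|Γ|² = 0.274
P_refl = |Γ|²·P_inc = 143 mW, P_del = (1 − |Γ|²)·P_inc = 378 mW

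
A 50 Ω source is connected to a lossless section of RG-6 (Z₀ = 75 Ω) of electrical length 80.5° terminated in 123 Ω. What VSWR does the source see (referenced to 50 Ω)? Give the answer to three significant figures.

tan(βl) = 5.98
Z_in = Z_0·(Z_L + jZ_0·tanβl)/(Z_0 + jZ_L·tanβl) = 46.5 − j7.8 Ω
Γ_s = (Z_in − Z_s)/(Z_in + Z_s) = (-3.47 − j7.8)/(96.5 − j7.8), |Γ_s| = 0.0882
VSWR = (1 + |Γ_s|)/(1 − |Γ_s|)

VSWR ≈ 1.19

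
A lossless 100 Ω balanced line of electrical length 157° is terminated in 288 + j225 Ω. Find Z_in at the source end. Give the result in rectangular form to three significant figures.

Z_in ≈ 63.9 + j133 Ω

tan(βl) = tan(157°) = -0.424
Z_in = Z_0·(Z_L + jZ_0·tanβl)/(Z_0 + jZ_L·tanβl)
     = 100·(288 + j183)/(196 − j122)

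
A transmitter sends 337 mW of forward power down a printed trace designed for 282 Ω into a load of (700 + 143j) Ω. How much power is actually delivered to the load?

|Γ| = |(418 + j143)/(982 + j143)| = 0.445
|Γ|² = 0.198
P_refl = |Γ|²·P_inc = 66.8 mW, P_del = (1 − |Γ|²)·P_inc = 270 mW

P_delivered ≈ 270 mW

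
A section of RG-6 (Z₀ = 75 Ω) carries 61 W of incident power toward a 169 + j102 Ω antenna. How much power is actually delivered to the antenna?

P_delivered ≈ 44.2 W

|Γ| = |(94 + j102)/(244 + j102)| = 0.524
|Γ|² = 0.275
P_refl = |Γ|²·P_inc = 16.8 W, P_del = (1 − |Γ|²)·P_inc = 44.2 W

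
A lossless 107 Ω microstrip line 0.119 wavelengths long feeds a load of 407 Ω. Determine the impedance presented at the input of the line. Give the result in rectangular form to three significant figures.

Z_in ≈ 56.3 − j99.4 Ω

βl = 2π × 0.119 = 42.8°
tan(βl) = tan(42.8°) = 0.927
Z_in = Z_0·(Z_L + jZ_0·tanβl)/(Z_0 + jZ_L·tanβl)
     = 107·(407 + j99.2)/(107 + j377)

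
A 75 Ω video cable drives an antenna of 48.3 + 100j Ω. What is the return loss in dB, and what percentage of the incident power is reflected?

RL ≈ 3.72 dB; 42.5% of incident power reflected

Γ = (-26.7 + j100)/(123.3 + j100), |Γ| = 0.652
RL = −20·log₁₀(0.652) = 3.72 dB
P_refl/P_inc = |Γ|² = 0.425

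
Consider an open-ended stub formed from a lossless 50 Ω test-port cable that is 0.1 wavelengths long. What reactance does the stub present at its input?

βl = 2π × 0.1 = 36°
tan(βl) = 0.727
For an open-ended stub, Z_in = −jZ_0·cot(βl) = −jZ_0/tan(βl)

X_in ≈ -68.8 Ω (capacitive)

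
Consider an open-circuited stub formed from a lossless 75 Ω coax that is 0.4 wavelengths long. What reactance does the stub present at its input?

X_in ≈ 103 Ω (inductive)

βl = 2π × 0.4 = 144°
tan(βl) = -0.727
For an open-circuited stub, Z_in = −jZ_0·cot(βl) = −jZ_0/tan(βl)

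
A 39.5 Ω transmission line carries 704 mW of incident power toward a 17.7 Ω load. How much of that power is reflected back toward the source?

Γ = (17.7 − 39.5)/(17.7 + 39.5) = -0.381
|Γ|² = 0.145
P_refl = |Γ|²·P_inc = 102 mW, P_del = (1 − |Γ|²)·P_inc = 602 mW

P_reflected ≈ 102 mW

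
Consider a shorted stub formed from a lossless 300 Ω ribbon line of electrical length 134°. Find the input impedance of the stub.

Z_in ≈ −j311 Ω

tan(βl) = -1.04
For a shorted stub, Z_in = jZ_0·tan(βl)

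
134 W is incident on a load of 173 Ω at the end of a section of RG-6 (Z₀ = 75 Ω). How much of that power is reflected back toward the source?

P_reflected ≈ 20.9 W

Γ = (173 − 75)/(173 + 75) = 0.395
|Γ|² = 0.156
P_refl = |Γ|²·P_inc = 20.9 W, P_del = (1 − |Γ|²)·P_inc = 113 W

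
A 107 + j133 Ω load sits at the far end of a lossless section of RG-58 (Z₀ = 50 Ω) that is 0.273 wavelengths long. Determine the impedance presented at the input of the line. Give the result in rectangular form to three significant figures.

βl = 2π × 0.273 = 98.3°
tan(βl) = tan(98.3°) = -6.87
Z_in = Z_0·(Z_L + jZ_0·tanβl)/(Z_0 + jZ_L·tanβl)
     = 50·(107 − j211)/(964 − j735)

Z_in ≈ 8.78 − j4.23 Ω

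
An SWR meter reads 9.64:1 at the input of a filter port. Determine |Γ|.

|Γ| ≈ 0.812

|Γ| = (S − 1)/(S + 1) = (9.64 − 1)/(9.64 + 1) = 8.64/10.6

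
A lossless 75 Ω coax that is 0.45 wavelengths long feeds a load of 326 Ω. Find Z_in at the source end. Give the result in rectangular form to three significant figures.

βl = 2π × 0.45 = 162°
tan(βl) = tan(162°) = -0.325
Z_in = Z_0·(Z_L + jZ_0·tanβl)/(Z_0 + jZ_L·tanβl)
     = 75·(326 − j24.4)/(75 − j106)

Z_in ≈ 120 + j146 Ω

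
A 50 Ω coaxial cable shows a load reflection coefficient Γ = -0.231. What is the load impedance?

Z_L ≈ 31.2 Ω

Z_L = Z_0·(1 + Γ)/(1 − Γ) = 50·(0.769)/(1.23)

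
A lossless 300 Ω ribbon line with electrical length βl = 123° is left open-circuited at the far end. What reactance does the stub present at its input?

tan(βl) = -1.54
For an open-circuited stub, Z_in = −jZ_0·cot(βl) = −jZ_0/tan(βl)

X_in ≈ 195 Ω (inductive)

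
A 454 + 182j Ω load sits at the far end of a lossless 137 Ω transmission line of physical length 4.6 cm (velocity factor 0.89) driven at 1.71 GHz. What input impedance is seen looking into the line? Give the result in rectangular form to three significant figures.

λ = v/f = 0.89·c / 1.71 GHz = 0.156 m
βl = 2π·l/λ = 2π × 0.295 = 106°
tan(βl) = tan(106°) = -3.47
Z_in = Z_0·(Z_L + jZ_0·tanβl)/(Z_0 + jZ_L·tanβl)
     = 137·(454 − j294)/(769 − j1580)

Z_in ≈ 36.2 + j21.8 Ω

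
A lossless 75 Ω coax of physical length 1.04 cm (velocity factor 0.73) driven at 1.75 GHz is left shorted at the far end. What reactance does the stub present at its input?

X_in ≈ 43.2 Ω (inductive)

λ = v/f = 0.73·c / 1.75 GHz = 0.125 m
βl = 2π·l/λ = 2π × 0.0831 = 29.9°
tan(βl) = 0.575
For a shorted stub, Z_in = jZ_0·tan(βl)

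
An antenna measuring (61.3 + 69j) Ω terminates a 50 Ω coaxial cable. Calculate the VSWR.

Γ = (Z_L − Z_0)/(Z_L + Z_0) = (11.3 + j69)/(111.3 + j69)
|Γ| = 69.9/131 = 0.534
VSWR = (1 + |Γ|)/(1 − |Γ|) = 1.53/0.466

VSWR ≈ 3.29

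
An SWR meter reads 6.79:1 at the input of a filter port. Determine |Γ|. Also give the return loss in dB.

|Γ| = (S − 1)/(S + 1) = (6.79 − 1)/(6.79 + 1) = 5.79/7.79
RL = −20·log₁₀|Γ| = −20·log₁₀(0.743)

|Γ| ≈ 0.743; return loss ≈ 2.58 dB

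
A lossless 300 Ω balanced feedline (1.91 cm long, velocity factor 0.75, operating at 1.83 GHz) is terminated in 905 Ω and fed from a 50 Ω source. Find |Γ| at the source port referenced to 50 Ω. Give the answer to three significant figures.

|Γ| ≈ 0.758

λ = v/f = 0.75·c / 1.83 GHz = 0.123 m
βl = 2π·l/λ = 2π × 0.155 = 55.9°
tan(βl) = 1.48
Z_in = Z_0·(Z_L + jZ_0·tanβl)/(Z_0 + jZ_L·tanβl) = 138 − j172 Ω
Γ_s = (Z_in − Z_s)/(Z_in + Z_s) = (88 − j172)/(188 − j172), |Γ_s| = 0.758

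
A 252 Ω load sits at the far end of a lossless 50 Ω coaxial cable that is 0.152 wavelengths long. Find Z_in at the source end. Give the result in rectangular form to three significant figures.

Z_in ≈ 14.6 − j33.3 Ω

βl = 2π × 0.152 = 54.7°
tan(βl) = tan(54.7°) = 1.41
Z_in = Z_0·(Z_L + jZ_0·tanβl)/(Z_0 + jZ_L·tanβl)
     = 50·(252 + j70.7)/(50 + j356)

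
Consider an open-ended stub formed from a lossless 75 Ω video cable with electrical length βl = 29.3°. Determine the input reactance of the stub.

tan(βl) = 0.561
For an open-ended stub, Z_in = −jZ_0·cot(βl) = −jZ_0/tan(βl)

X_in ≈ -134 Ω (capacitive)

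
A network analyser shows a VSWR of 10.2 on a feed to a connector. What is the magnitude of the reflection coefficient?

|Γ| = (S − 1)/(S + 1) = (10.2 − 1)/(10.2 + 1) = 9.2/11.2

|Γ| ≈ 0.821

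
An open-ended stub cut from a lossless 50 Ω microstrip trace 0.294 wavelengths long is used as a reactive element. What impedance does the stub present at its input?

βl = 2π × 0.294 = 106°
tan(βl) = -3.52
For an open-ended stub, Z_in = −jZ_0·cot(βl) = −jZ_0/tan(βl)

Z_in ≈ +j14.2 Ω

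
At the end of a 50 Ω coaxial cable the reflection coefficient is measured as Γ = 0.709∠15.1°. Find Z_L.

Z_L = Z_0·(1 + Γ)/(1 − Γ) = 50·(1.68 + j0.185)/(0.315 − j0.185)

Z_L ≈ 186 + j138 Ω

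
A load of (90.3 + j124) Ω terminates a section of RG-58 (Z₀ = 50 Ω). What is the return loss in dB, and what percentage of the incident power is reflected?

Γ = (40.3 + j124)/(140.3 + j124), |Γ| = 0.696
RL = −20·log₁₀(0.696) = 3.14 dB
P_refl/P_inc = |Γ|² = 0.485

RL ≈ 3.14 dB; 48.5% of incident power reflected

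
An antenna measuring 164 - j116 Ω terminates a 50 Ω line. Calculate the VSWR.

VSWR ≈ 5.03

Γ = (Z_L − Z_0)/(Z_L + Z_0) = (114 − j116)/(214 − j116)
|Γ| = 163/243 = 0.668
VSWR = (1 + |Γ|)/(1 − |Γ|) = 1.67/0.332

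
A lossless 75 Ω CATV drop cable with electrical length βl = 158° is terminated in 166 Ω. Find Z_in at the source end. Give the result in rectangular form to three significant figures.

tan(βl) = tan(158°) = -0.404
Z_in = Z_0·(Z_L + jZ_0·tanβl)/(Z_0 + jZ_L·tanβl)
     = 75·(166 − j30.3)/(75 − j67.1)

Z_in ≈ 107 + j65.6 Ω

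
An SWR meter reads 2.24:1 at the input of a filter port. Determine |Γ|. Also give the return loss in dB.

|Γ| ≈ 0.383; return loss ≈ 8.34 dB

|Γ| = (S − 1)/(S + 1) = (2.24 − 1)/(2.24 + 1) = 1.24/3.24
RL = −20·log₁₀|Γ| = −20·log₁₀(0.383)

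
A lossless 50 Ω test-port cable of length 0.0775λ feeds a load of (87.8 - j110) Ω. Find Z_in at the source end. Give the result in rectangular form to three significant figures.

βl = 2π × 0.0775 = 27.9°
tan(βl) = tan(27.9°) = 0.529
Z_in = Z_0·(Z_L + jZ_0·tanβl)/(Z_0 + jZ_L·tanβl)
     = 50·(87.8 − j83.5)/(108 + j46.5)

Z_in ≈ 20.3 − j47.3 Ω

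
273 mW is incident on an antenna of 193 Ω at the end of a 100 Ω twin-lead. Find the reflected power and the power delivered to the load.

Γ = (193 − 100)/(193 + 100) = 0.317
|Γ|² = 0.101
P_refl = |Γ|²·P_inc = 27.5 mW, P_del = (1 − |Γ|²)·P_inc = 245 mW

P_reflected ≈ 27.5 mW; P_delivered ≈ 245 mW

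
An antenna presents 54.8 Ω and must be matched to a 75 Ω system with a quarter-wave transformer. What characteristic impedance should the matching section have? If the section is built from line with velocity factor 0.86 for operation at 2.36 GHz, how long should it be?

Z_qwt = √(Z_0·R_L) = √(75 × 54.8) = √4110
λ = 0.86·c/f = 0.109 m, so l = λ/4 = 0.0273 m

Z_qwt ≈ 64.1 Ω; length ≈ 2.73 cm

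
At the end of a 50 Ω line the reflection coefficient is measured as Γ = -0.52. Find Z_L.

Z_L ≈ 15.8 Ω

Z_L = Z_0·(1 + Γ)/(1 − Γ) = 50·(0.48)/(1.52)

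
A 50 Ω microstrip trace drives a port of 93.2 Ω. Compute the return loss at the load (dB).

Γ = (93.2 − 50)/(93.2 + 50) = 0.302
RL = −20·log₁₀|Γ| = −20·log₁₀(0.302)

RL ≈ 10.4 dB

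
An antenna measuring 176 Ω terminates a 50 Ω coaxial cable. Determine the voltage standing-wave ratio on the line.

Γ = (176 − 50)/(176 + 50) = 0.558
VSWR = (1 + 0.558)/(1 − 0.558)

VSWR ≈ 3.52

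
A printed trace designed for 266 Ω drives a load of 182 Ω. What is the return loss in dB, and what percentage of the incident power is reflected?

Γ = (182 − 266)/(182 + 266) = -0.188
RL = −20·log₁₀(0.188) = 14.5 dB
P_refl/P_inc = |Γ|² = 0.0352

RL ≈ 14.5 dB; 3.52% of incident power reflected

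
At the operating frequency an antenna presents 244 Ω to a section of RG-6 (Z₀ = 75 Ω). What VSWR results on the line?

Γ = (244 − 75)/(244 + 75) = 0.53
VSWR = (1 + 0.53)/(1 − 0.53)

VSWR ≈ 3.25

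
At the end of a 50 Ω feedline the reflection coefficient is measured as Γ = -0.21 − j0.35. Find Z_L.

Z_L = Z_0·(1 + Γ)/(1 − Γ) = 50·(0.79 − j0.35)/(1.21 + j0.35)

Z_L ≈ 26.3 − j22.1 Ω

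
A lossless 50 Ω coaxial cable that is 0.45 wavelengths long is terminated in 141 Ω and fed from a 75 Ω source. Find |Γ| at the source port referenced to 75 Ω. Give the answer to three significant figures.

βl = 2π × 0.45 = 162°
tan(βl) = -0.325
Z_in = Z_0·(Z_L + jZ_0·tanβl)/(Z_0 + jZ_L·tanβl) = 84.7 + j61.4 Ω
Γ_s = (Z_in − Z_s)/(Z_in + Z_s) = (9.74 + j61.4)/(160 + j61.4), |Γ_s| = 0.363

|Γ| ≈ 0.363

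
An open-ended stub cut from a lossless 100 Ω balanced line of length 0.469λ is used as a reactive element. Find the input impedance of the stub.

Z_in ≈ +j507 Ω

βl = 2π × 0.469 = 169°
tan(βl) = -0.197
For an open-ended stub, Z_in = −jZ_0·cot(βl) = −jZ_0/tan(βl)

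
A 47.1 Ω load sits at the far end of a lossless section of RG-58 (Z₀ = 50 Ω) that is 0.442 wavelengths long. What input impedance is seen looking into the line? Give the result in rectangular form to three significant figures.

Z_in ≈ 47.8 − j1.9 Ω

βl = 2π × 0.442 = 159°
tan(βl) = tan(159°) = -0.381
Z_in = Z_0·(Z_L + jZ_0·tanβl)/(Z_0 + jZ_L·tanβl)
     = 50·(47.1 − j19.1)/(50 − j18)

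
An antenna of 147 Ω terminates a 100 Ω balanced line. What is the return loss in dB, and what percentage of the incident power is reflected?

RL ≈ 14.4 dB; 3.62% of incident power reflected

Γ = (147 − 100)/(147 + 100) = 0.19
RL = −20·log₁₀(0.19) = 14.4 dB
P_refl/P_inc = |Γ|² = 0.0362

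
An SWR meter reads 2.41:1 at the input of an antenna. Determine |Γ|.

|Γ| ≈ 0.413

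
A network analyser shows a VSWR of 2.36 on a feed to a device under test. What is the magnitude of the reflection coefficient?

|Γ| ≈ 0.405

|Γ| = (S − 1)/(S + 1) = (2.36 − 1)/(2.36 + 1) = 1.36/3.36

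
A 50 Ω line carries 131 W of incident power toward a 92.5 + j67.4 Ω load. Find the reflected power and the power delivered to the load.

|Γ| = |(42.5 + j67.4)/(142.5 + j67.4)| = 0.505
|Γ|² = 0.256
P_refl = |Γ|²·P_inc = 33.5 W, P_del = (1 − |Γ|²)·P_inc = 97.5 W

P_reflected ≈ 33.5 W; P_delivered ≈ 97.5 W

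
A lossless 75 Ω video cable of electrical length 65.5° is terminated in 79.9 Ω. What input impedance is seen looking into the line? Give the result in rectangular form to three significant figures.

tan(βl) = tan(65.5°) = 2.19
Z_in = Z_0·(Z_L + jZ_0·tanβl)/(Z_0 + jZ_L·tanβl)
     = 75·(79.9 + j165)/(75 + j175)

Z_in ≈ 71.9 − j3.44 Ω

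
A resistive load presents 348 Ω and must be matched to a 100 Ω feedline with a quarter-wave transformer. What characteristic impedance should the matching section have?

Z_qwt = √(Z_0·R_L) = √(100 × 348) = √34800

Z_qwt ≈ 187 Ω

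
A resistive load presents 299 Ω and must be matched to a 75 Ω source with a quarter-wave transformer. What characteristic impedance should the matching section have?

Z_qwt ≈ 150 Ω

Z_qwt = √(Z_0·R_L) = √(75 × 299) = √22420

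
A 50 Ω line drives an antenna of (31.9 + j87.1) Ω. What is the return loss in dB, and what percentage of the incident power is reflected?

RL ≈ 2.57 dB; 55.4% of incident power reflected

Γ = (-18.1 + j87.1)/(81.9 + j87.1), |Γ| = 0.744
RL = −20·log₁₀(0.744) = 2.57 dB
P_refl/P_inc = |Γ|² = 0.554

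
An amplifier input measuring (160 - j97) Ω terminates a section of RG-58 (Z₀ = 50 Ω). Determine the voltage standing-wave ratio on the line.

Γ = (Z_L − Z_0)/(Z_L + Z_0) = (110 − j97)/(210 − j97)
|Γ| = 147/231 = 0.634
VSWR = (1 + |Γ|)/(1 − |Γ|) = 1.63/0.366

VSWR ≈ 4.46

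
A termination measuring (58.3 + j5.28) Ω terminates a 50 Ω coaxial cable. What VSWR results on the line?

Γ = (Z_L − Z_0)/(Z_L + Z_0) = (8.3 + j5.28)/(108.3 + j5.28)
|Γ| = 9.84/108 = 0.0907
VSWR = (1 + |Γ|)/(1 − |Γ|) = 1.09/0.909

VSWR ≈ 1.2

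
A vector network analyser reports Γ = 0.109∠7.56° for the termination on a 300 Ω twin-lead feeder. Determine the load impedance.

Z_L ≈ 373 + j10.8 Ω

Z_L = Z_0·(1 + Γ)/(1 − Γ) = 300·(1.11 + j0.0143)/(0.892 − j0.0143)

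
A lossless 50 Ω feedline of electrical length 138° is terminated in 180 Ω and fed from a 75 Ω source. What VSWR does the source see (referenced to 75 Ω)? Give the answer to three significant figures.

tan(βl) = -0.9
Z_in = Z_0·(Z_L + jZ_0·tanβl)/(Z_0 + jZ_L·tanβl) = 28.3 + j46.8 Ω
Γ_s = (Z_in − Z_s)/(Z_in + Z_s) = (-46.7 + j46.8)/(103 + j46.8), |Γ_s| = 0.583
VSWR = (1 + |Γ_s|)/(1 − |Γ_s|)

VSWR ≈ 3.79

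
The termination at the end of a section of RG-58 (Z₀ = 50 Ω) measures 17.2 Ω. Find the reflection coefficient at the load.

Γ = (Z_L − Z_0)/(Z_L + Z_0) = (17.2 − 50)/(17.2 + 50) = -32.8/67.2

Γ = -0.488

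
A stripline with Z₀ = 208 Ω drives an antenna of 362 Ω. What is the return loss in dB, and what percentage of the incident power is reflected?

RL ≈ 11.4 dB; 7.3% of incident power reflected

Γ = (362 − 208)/(362 + 208) = 0.27
RL = −20·log₁₀(0.27) = 11.4 dB
P_refl/P_inc = |Γ|² = 0.073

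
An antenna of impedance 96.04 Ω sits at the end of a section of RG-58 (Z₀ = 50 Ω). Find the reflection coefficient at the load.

Γ = 0.315

Γ = (Z_L − Z_0)/(Z_L + Z_0) = (96.04 − 50)/(96.04 + 50) = 46.04/146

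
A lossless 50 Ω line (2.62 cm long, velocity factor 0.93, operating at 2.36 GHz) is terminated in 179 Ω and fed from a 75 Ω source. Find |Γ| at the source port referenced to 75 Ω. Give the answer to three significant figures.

λ = v/f = 0.93·c / 2.36 GHz = 0.118 m
βl = 2π·l/λ = 2π × 0.222 = 79.8°
tan(βl) = 5.55
Z_in = Z_0·(Z_L + jZ_0·tanβl)/(Z_0 + jZ_L·tanβl) = 14.4 − j8.29 Ω
Γ_s = (Z_in − Z_s)/(Z_in + Z_s) = (-60.6 − j8.29)/(89.4 − j8.29), |Γ_s| = 0.682

|Γ| ≈ 0.682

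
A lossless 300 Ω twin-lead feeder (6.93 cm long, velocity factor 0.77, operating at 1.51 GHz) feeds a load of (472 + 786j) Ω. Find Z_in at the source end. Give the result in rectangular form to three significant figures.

λ = v/f = 0.77·c / 1.51 GHz = 0.153 m
βl = 2π·l/λ = 2π × 0.453 = 163°
tan(βl) = tan(163°) = -0.304
Z_in = Z_0·(Z_L + jZ_0·tanβl)/(Z_0 + jZ_L·tanβl)
     = 300·(472 + j695)/(539 − j144)

Z_in ≈ 149 + j426 Ω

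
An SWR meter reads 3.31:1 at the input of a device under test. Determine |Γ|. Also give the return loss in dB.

|Γ| ≈ 0.536; return loss ≈ 5.42 dB

|Γ| = (S − 1)/(S + 1) = (3.31 − 1)/(3.31 + 1) = 2.31/4.31
RL = −20·log₁₀|Γ| = −20·log₁₀(0.536)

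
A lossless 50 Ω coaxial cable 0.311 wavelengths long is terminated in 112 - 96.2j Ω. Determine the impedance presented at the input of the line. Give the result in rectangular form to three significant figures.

Z_in ≈ 17.8 + j32.2 Ω

βl = 2π × 0.311 = 112°
tan(βl) = tan(112°) = -2.48
Z_in = Z_0·(Z_L + jZ_0·tanβl)/(Z_0 + jZ_L·tanβl)
     = 50·(112 − j220)/(-189 − j278)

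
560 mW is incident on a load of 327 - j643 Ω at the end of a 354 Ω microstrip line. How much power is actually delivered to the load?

P_delivered ≈ 296 mW

|Γ| = |(-27 − j643)/(681 − j643)| = 0.687
|Γ|² = 0.472
P_refl = |Γ|²·P_inc = 264 mW, P_del = (1 − |Γ|²)·P_inc = 296 mW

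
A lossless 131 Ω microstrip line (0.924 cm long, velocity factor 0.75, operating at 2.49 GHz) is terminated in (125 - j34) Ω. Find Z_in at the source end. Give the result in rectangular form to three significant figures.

Z_in ≈ 101 − j6.6 Ω

λ = v/f = 0.75·c / 2.49 GHz = 0.0904 m
βl = 2π·l/λ = 2π × 0.102 = 36.8°
tan(βl) = tan(36.8°) = 0.748
Z_in = Z_0·(Z_L + jZ_0·tanβl)/(Z_0 + jZ_L·tanβl)
     = 131·(125 + j64)/(156 + j93.6)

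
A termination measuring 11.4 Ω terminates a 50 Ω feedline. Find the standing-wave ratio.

VSWR ≈ 4.39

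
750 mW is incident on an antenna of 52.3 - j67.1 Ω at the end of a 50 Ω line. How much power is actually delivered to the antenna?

|Γ| = |(2.3 − j67.1)/(102.3 − j67.1)| = 0.549
|Γ|² = 0.301
P_refl = |Γ|²·P_inc = 226 mW, P_del = (1 − |Γ|²)·P_inc = 524 mW

P_delivered ≈ 524 mW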